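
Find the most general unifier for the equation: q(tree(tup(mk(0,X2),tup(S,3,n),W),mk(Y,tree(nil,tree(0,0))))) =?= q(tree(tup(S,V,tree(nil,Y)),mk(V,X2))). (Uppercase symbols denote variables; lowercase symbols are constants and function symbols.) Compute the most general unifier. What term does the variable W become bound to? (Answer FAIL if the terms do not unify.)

tree(nil,tup(mk(0,tree(nil,tree(0,0))),3,n))

Decompose q/1: tree(tup(mk(0,X2),tup(S,3,n),W),mk(Y,tree(nil,tree(0,0)))) =?= tree(tup(S,V,tree(nil,Y)),mk(V,X2)).
Decompose tree/2: tup(mk(0,X2),tup(S,3,n),W) =?= tup(S,V,tree(nil,Y)),  mk(Y,tree(nil,tree(0,0))) =?= mk(V,X2).
Decompose tup/3: mk(0,X2) =?= S,  tup(S,3,n) =?= V,  W =?= tree(nil,Y).
Bind S := mk(0,X2); substituting into the one remaining equation that mentions S gives: tup(mk(0,X2),3,n) =?= V.
Bind V := tup(mk(0,X2),3,n); substituting into the one remaining equation that mentions V gives: mk(Y,tree(nil,tree(0,0))) =?= mk(tup(mk(0,X2),3,n),X2).
Bind W := tree(nil,Y); no other remaining equation mentions W.
Decompose mk/2: Y =?= tup(mk(0,X2),3,n),  tree(nil,tree(0,0)) =?= X2.
Bind Y := tup(mk(0,X2),3,n); no other remaining equation mentions Y. Substituting into the earlier binding gives W := tree(nil,tup(mk(0,X2),3,n)).
Bind X2 := tree(nil,tree(0,0)). Substituting into the earlier bindings gives S := mk(0,tree(nil,tree(0,0))), V := tup(mk(0,tree(nil,tree(0,0))),3,n), W := tree(nil,tup(mk(0,tree(nil,tree(0,0))),3,n)), Y := tup(mk(0,tree(nil,tree(0,0))),3,n).
MGU = { S ↦ mk(0,tree(nil,tree(0,0))), V ↦ tup(mk(0,tree(nil,tree(0,0))),3,n), W ↦ tree(nil,tup(mk(0,tree(nil,tree(0,0))),3,n)), Y ↦ tup(mk(0,tree(nil,tree(0,0))),3,n), X2 ↦ tree(nil,tree(0,0)) }, so W ↦ tree(nil,tup(mk(0,tree(nil,tree(0,0))),3,n)).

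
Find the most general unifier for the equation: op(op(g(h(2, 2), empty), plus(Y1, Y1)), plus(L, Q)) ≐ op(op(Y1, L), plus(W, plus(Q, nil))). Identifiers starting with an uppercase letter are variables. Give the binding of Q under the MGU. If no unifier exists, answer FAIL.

FAIL

Decompose op/2: op(g(h(2, 2), empty), plus(Y1, Y1)) ≐ op(Y1, L),  plus(L, Q) ≐ plus(W, plus(Q, nil)).
Decompose op/2: g(h(2, 2), empty) ≐ Y1,  plus(Y1, Y1) ≐ L.
Bind Y1 := g(h(2, 2), empty); substituting into the one remaining equation that mentions Y1 gives: plus(g(h(2, 2), empty), g(h(2, 2), empty)) ≐ L.
Bind L := plus(g(h(2, 2), empty), g(h(2, 2), empty)); substituting into the remaining equation gives: plus(plus(g(h(2, 2), empty), g(h(2, 2), empty)), Q) ≐ plus(W, plus(Q, nil)).
Decompose plus/2: plus(g(h(2, 2), empty), g(h(2, 2), empty)) ≐ W,  Q ≐ plus(Q, nil).
Bind W := plus(g(h(2, 2), empty), g(h(2, 2), empty)); no other remaining equation mentions W.
Occurs check fails: Q occurs in plus(Q, nil); the equation Q ≐ plus(Q, nil) has no finite solution.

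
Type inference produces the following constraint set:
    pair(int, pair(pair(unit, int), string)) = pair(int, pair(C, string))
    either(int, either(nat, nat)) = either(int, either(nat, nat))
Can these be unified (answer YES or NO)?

YES

Decompose pair/2: int = int,  pair(pair(unit, int), string) = pair(C, string).
Delete trivial equation int = int.
Decompose pair/2: pair(unit, int) = C,  string = string.
Bind C := pair(unit, int); no other remaining equation mentions C.
Delete trivial equation string = string.
Delete trivial equation either(int, either(nat, nat)) = either(int, either(nat, nat)).
No equations remain and no clash or occurs-check failure arose, so a unifier exists.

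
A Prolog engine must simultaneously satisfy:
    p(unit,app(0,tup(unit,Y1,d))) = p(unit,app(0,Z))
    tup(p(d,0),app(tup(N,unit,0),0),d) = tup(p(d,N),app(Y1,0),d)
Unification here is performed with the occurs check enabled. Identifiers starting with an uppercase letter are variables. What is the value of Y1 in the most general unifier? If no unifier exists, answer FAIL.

tup(0,unit,0)

Decompose p/2: unit = unit,  app(0,tup(unit,Y1,d)) = app(0,Z).
Delete trivial equation unit = unit.
Decompose app/2: 0 = 0,  tup(unit,Y1,d) = Z.
Delete trivial equation 0 = 0.
Bind Z := tup(unit,Y1,d); no other remaining equation mentions Z.
Decompose tup/3: p(d,0) = p(d,N),  app(tup(N,unit,0),0) = app(Y1,0),  d = d.
Decompose p/2: d = d,  0 = N.
Delete trivial equation d = d.
Bind N := 0; substituting into the one remaining equation that mentions N gives: app(tup(0,unit,0),0) = app(Y1,0).
Decompose app/2: tup(0,unit,0) = Y1,  0 = 0.
Bind Y1 := tup(0,unit,0); no other remaining equation mentions Y1. Substituting into the earlier binding gives Z := tup(unit,tup(0,unit,0),d).
Delete trivial equation 0 = 0.
Delete trivial equation d = d.
MGU = { Z = tup(unit,tup(0,unit,0),d), N = 0, Y1 = tup(0,unit,0) }, so Y1 = tup(0,unit,0).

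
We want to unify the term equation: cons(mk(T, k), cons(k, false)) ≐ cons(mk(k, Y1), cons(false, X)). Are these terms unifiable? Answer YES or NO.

NO

Decompose cons/2: mk(T, k) ≐ mk(k, Y1),  cons(k, false) ≐ cons(false, X).
Decompose mk/2: T ≐ k,  k ≐ Y1.
Bind T := k; no other remaining equation mentions T.
Bind Y1 := k; no other remaining equation mentions Y1.
Decompose cons/2: k ≐ false,  false ≐ X.
Clash: constants k and false differ; no unifier exists.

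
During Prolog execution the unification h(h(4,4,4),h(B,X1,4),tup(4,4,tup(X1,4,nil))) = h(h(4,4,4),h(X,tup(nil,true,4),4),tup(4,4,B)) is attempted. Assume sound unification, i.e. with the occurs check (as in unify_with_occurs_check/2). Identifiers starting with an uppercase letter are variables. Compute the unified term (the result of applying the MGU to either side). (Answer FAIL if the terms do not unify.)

Decompose h/3: h(4,4,4) = h(4,4,4),  h(B,X1,4) = h(X,tup(nil,true,4),4),  tup(4,4,tup(X1,4,nil)) = tup(4,4,B).
Delete trivial equation h(4,4,4) = h(4,4,4).
Decompose h/3: B = X,  X1 = tup(nil,true,4),  4 = 4.
Bind B := X; substituting into the one remaining equation that mentions B gives: tup(4,4,tup(X1,4,nil)) = tup(4,4,X).
Bind X1 := tup(nil,true,4); substituting into the one remaining equation that mentions X1 gives: tup(4,4,tup(tup(nil,true,4),4,nil)) = tup(4,4,X).
Delete trivial equation 4 = 4.
Decompose tup/3: 4 = 4,  4 = 4,  tup(tup(nil,true,4),4,nil) = X.
Delete trivial equation 4 = 4.
Delete trivial equation 4 = 4.
Bind X := tup(tup(nil,true,4),4,nil). Substituting into the earlier binding gives B := tup(tup(nil,true,4),4,nil).
Applying the MGU to either side gives h(h(4,4,4),h(tup(tup(nil,true,4),4,nil),tup(nil,true,4),4),tup(4,4,tup(tup(nil,true,4),4,nil))).

h(h(4,4,4),h(tup(tup(nil,true,4),4,nil),tup(nil,true,4),4),tup(4,4,tup(tup(nil,true,4),4,nil)))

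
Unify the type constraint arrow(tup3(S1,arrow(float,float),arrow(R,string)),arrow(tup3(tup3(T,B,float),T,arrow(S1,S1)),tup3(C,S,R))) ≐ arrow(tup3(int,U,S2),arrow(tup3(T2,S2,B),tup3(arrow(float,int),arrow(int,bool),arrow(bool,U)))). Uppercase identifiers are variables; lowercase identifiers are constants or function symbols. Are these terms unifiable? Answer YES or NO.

Decompose arrow/2: tup3(S1,arrow(float,float),arrow(R,string)) ≐ tup3(int,U,S2),  arrow(tup3(tup3(T,B,float),T,arrow(S1,S1)),tup3(C,S,R)) ≐ arrow(tup3(T2,S2,B),tup3(arrow(float,int),arrow(int,bool),arrow(bool,U))).
Decompose tup3/3: S1 ≐ int,  arrow(float,float) ≐ U,  arrow(R,string) ≐ S2.
Bind S1 := int; substituting into the one remaining equation that mentions S1 gives: arrow(tup3(tup3(T,B,float),T,arrow(int,int)),tup3(C,S,R)) ≐ arrow(tup3(T2,S2,B),tup3(arrow(float,int),arrow(int,bool),arrow(bool,U))).
Bind U := arrow(float,float); substituting into the one remaining equation that mentions U gives: arrow(tup3(tup3(T,B,float),T,arrow(int,int)),tup3(C,S,R)) ≐ arrow(tup3(T2,S2,B),tup3(arrow(float,int),arrow(int,bool),arrow(bool,arrow(float,float)))).
Bind S2 := arrow(R,string); substituting into the remaining equation gives: arrow(tup3(tup3(T,B,float),T,arrow(int,int)),tup3(C,S,R)) ≐ arrow(tup3(T2,arrow(R,string),B),tup3(arrow(float,int),arrow(int,bool),arrow(bool,arrow(float,float)))).
Decompose arrow/2: tup3(tup3(T,B,float),T,arrow(int,int)) ≐ tup3(T2,arrow(R,string),B),  tup3(C,S,R) ≐ tup3(arrow(float,int),arrow(int,bool),arrow(bool,arrow(float,float))).
Decompose tup3/3: tup3(T,B,float) ≐ T2,  T ≐ arrow(R,string),  arrow(int,int) ≐ B.
Bind T2 := tup3(T,B,float); no other remaining equation mentions T2.
Bind T := arrow(R,string); no other remaining equation mentions T. Substituting into the earlier binding gives T2 := tup3(arrow(R,string),B,float).
Bind B := arrow(int,int); no other remaining equation mentions B. Substituting into the earlier binding gives T2 := tup3(arrow(R,string),arrow(int,int),float).
Decompose tup3/3: C ≐ arrow(float,int),  S ≐ arrow(int,bool),  R ≐ arrow(bool,arrow(float,float)).
Bind C := arrow(float,int); no other remaining equation mentions C.
Bind S := arrow(int,bool); no other remaining equation mentions S.
Bind R := arrow(bool,arrow(float,float)). Substituting into the earlier bindings gives S2 := arrow(arrow(bool,arrow(float,float)),string), T2 := tup3(arrow(arrow(bool,arrow(float,float)),string),arrow(int,int),float), T := arrow(arrow(bool,arrow(float,float)),string).
No equations remain and no clash or occurs-check failure arose, so a unifier exists.

YES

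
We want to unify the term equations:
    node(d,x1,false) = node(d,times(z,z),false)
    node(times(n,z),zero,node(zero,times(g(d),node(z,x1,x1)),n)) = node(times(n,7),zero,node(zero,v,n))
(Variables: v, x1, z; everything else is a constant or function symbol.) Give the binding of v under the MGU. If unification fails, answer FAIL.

Decompose node/3: d = d,  x1 = times(z,z),  false = false.
Delete trivial equation d = d.
Bind x1 := times(z,z); substituting into the one remaining equation that mentions x1 gives: node(times(n,z),zero,node(zero,times(g(d),node(z,times(z,z),times(z,z))),n)) = node(times(n,7),zero,node(zero,v,n)).
Delete trivial equation false = false.
Decompose node/3: times(n,z) = times(n,7),  zero = zero,  node(zero,times(g(d),node(z,times(z,z),times(z,z))),n) = node(zero,v,n).
Decompose times/2: n = n,  z = 7.
Delete trivial equation n = n.
Bind z := 7; substituting into the one remaining equation that mentions z gives: node(zero,times(g(d),node(7,times(7,7),times(7,7))),n) = node(zero,v,n). Substituting into the earlier binding gives x1 := times(7,7).
Delete trivial equation zero = zero.
Decompose node/3: zero = zero,  times(g(d),node(7,times(7,7),times(7,7))) = v,  n = n.
Delete trivial equation zero = zero.
Bind v := times(g(d),node(7,times(7,7),times(7,7))); no other remaining equation mentions v.
Delete trivial equation n = n.
MGU = { x1 ↦ times(7,7), z ↦ 7, v ↦ times(g(d),node(7,times(7,7),times(7,7))) }, so v ↦ times(g(d),node(7,times(7,7),times(7,7))).

times(g(d),node(7,times(7,7),times(7,7)))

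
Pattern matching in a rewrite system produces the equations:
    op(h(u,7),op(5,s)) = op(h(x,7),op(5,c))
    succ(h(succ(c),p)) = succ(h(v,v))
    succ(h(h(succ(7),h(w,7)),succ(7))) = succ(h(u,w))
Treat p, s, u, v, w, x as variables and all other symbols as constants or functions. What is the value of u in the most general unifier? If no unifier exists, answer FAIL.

h(succ(7),h(succ(7),7))

Decompose op/2: h(u,7) = h(x,7),  op(5,s) = op(5,c).
Decompose h/2: u = x,  7 = 7.
Bind u := x; substituting into the one remaining equation that mentions u gives: succ(h(h(succ(7),h(w,7)),succ(7))) = succ(h(x,w)).
Delete trivial equation 7 = 7.
Decompose op/2: 5 = 5,  s = c.
Delete trivial equation 5 = 5.
Bind s := c; no other remaining equation mentions s.
Decompose succ/1: h(succ(c),p) = h(v,v).
Decompose h/2: succ(c) = v,  p = v.
Bind v := succ(c); substituting into the one remaining equation that mentions v gives: p = succ(c).
Bind p := succ(c); no other remaining equation mentions p.
Decompose succ/1: h(h(succ(7),h(w,7)),succ(7)) = h(x,w).
Decompose h/2: h(succ(7),h(w,7)) = x,  succ(7) = w.
Bind x := h(succ(7),h(w,7)); no other remaining equation mentions x. Substituting into the earlier binding gives u := h(succ(7),h(w,7)).
Bind w := succ(7). Substituting into the earlier bindings gives u := h(succ(7),h(succ(7),7)), x := h(succ(7),h(succ(7),7)).
MGU = { u ↦ h(succ(7),h(succ(7),7)), s ↦ c, v ↦ succ(c), p ↦ succ(c), x ↦ h(succ(7),h(succ(7),7)), w ↦ succ(7) }, so u ↦ h(succ(7),h(succ(7),7)).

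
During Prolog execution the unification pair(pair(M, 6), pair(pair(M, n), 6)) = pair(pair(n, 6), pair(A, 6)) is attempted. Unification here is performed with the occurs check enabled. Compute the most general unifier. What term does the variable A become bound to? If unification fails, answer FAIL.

Decompose pair/2: pair(M, 6) = pair(n, 6),  pair(pair(M, n), 6) = pair(A, 6).
Decompose pair/2: M = n,  6 = 6.
Bind M := n; substituting into the one remaining equation that mentions M gives: pair(pair(n, n), 6) = pair(A, 6).
Delete trivial equation 6 = 6.
Decompose pair/2: pair(n, n) = A,  6 = 6.
Bind A := pair(n, n); no other remaining equation mentions A.
Delete trivial equation 6 = 6.
MGU = { M -> n, A -> pair(n, n) }, so A -> pair(n, n).

pair(n, n)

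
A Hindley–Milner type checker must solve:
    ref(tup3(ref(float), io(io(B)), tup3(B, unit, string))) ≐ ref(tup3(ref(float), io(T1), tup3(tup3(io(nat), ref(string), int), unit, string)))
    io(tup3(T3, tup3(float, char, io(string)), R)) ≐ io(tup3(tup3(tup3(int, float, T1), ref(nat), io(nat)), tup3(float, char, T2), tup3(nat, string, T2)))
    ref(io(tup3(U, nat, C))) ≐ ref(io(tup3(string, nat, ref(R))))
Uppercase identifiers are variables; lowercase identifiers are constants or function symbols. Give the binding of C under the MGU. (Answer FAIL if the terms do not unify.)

Decompose ref/1: tup3(ref(float), io(io(B)), tup3(B, unit, string)) ≐ tup3(ref(float), io(T1), tup3(tup3(io(nat), ref(string), int), unit, string)).
Decompose tup3/3: ref(float) ≐ ref(float),  io(io(B)) ≐ io(T1),  tup3(B, unit, string) ≐ tup3(tup3(io(nat), ref(string), int), unit, string).
Delete trivial equation ref(float) ≐ ref(float).
Decompose io/1: io(B) ≐ T1.
Bind T1 := io(B); substituting into the one remaining equation that mentions T1 gives: io(tup3(T3, tup3(float, char, io(string)), R)) ≐ io(tup3(tup3(tup3(int, float, io(B)), ref(nat), io(nat)), tup3(float, char, T2), tup3(nat, string, T2))).
Decompose tup3/3: B ≐ tup3(io(nat), ref(string), int),  unit ≐ unit,  string ≐ string.
Bind B := tup3(io(nat), ref(string), int); substituting into the one remaining equation that mentions B gives: io(tup3(T3, tup3(float, char, io(string)), R)) ≐ io(tup3(tup3(tup3(int, float, io(tup3(io(nat), ref(string), int))), ref(nat), io(nat)), tup3(float, char, T2), tup3(nat, string, T2))). Substituting into the earlier binding gives T1 := io(tup3(io(nat), ref(string), int)).
Delete trivial equation unit ≐ unit.
Delete trivial equation string ≐ string.
Decompose io/1: tup3(T3, tup3(float, char, io(string)), R) ≐ tup3(tup3(tup3(int, float, io(tup3(io(nat), ref(string), int))), ref(nat), io(nat)), tup3(float, char, T2), tup3(nat, string, T2)).
Decompose tup3/3: T3 ≐ tup3(tup3(int, float, io(tup3(io(nat), ref(string), int))), ref(nat), io(nat)),  tup3(float, char, io(string)) ≐ tup3(float, char, T2),  R ≐ tup3(nat, string, T2).
Bind T3 := tup3(tup3(int, float, io(tup3(io(nat), ref(string), int))), ref(nat), io(nat)); no other remaining equation mentions T3.
Decompose tup3/3: float ≐ float,  char ≐ char,  io(string) ≐ T2.
Delete trivial equation float ≐ float.
Delete trivial equation char ≐ char.
Bind T2 := io(string); substituting into the one remaining equation that mentions T2 gives: R ≐ tup3(nat, string, io(string)).
Bind R := tup3(nat, string, io(string)); substituting into the remaining equation gives: ref(io(tup3(U, nat, C))) ≐ ref(io(tup3(string, nat, ref(tup3(nat, string, io(string)))))).
Decompose ref/1: io(tup3(U, nat, C)) ≐ io(tup3(string, nat, ref(tup3(nat, string, io(string))))).
Decompose io/1: tup3(U, nat, C) ≐ tup3(string, nat, ref(tup3(nat, string, io(string)))).
Decompose tup3/3: U ≐ string,  nat ≐ nat,  C ≐ ref(tup3(nat, string, io(string))).
Bind U := string; no other remaining equation mentions U.
Delete trivial equation nat ≐ nat.
Bind C := ref(tup3(nat, string, io(string))).
MGU = { T1 -> io(tup3(io(nat), ref(string), int)), B -> tup3(io(nat), ref(string), int), T3 -> tup3(tup3(int, float, io(tup3(io(nat), ref(string), int))), ref(nat), io(nat)), T2 -> io(string), R -> tup3(nat, string, io(string)), U -> string, C -> ref(tup3(nat, string, io(string))) }, so C -> ref(tup3(nat, string, io(string))).

ref(tup3(nat, string, io(string)))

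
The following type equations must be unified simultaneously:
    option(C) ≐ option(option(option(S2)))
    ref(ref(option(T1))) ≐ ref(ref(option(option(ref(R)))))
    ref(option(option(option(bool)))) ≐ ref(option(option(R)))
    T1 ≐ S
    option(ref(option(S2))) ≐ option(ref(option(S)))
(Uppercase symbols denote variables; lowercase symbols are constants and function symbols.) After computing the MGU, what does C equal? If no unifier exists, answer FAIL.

option(option(option(ref(option(bool)))))

Decompose option/1: C ≐ option(option(S2)).
Bind C := option(option(S2)); no other remaining equation mentions C.
Decompose ref/1: ref(option(T1)) ≐ ref(option(option(ref(R)))).
Decompose ref/1: option(T1) ≐ option(option(ref(R))).
Decompose option/1: T1 ≐ option(ref(R)).
Bind T1 := option(ref(R)); substituting into the one remaining equation that mentions T1 gives: option(ref(R)) ≐ S.
Decompose ref/1: option(option(option(bool))) ≐ option(option(R)).
Decompose option/1: option(option(bool)) ≐ option(R).
Decompose option/1: option(bool) ≐ R.
Bind R := option(bool); substituting into the one remaining equation that mentions R gives: option(ref(option(bool))) ≐ S. Substituting into the earlier binding gives T1 := option(ref(option(bool))).
Bind S := option(ref(option(bool))); substituting into the remaining equation gives: option(ref(option(S2))) ≐ option(ref(option(option(ref(option(bool)))))).
Decompose option/1: ref(option(S2)) ≐ ref(option(option(ref(option(bool))))).
Decompose ref/1: option(S2) ≐ option(option(ref(option(bool)))).
Decompose option/1: S2 ≐ option(ref(option(bool))).
Bind S2 := option(ref(option(bool))). Substituting into the earlier binding gives C := option(option(option(ref(option(bool))))).
MGU = { C -> option(option(option(ref(option(bool))))), T1 -> option(ref(option(bool))), R -> option(bool), S -> option(ref(option(bool))), S2 -> option(ref(option(bool))) }, so C -> option(option(option(ref(option(bool))))).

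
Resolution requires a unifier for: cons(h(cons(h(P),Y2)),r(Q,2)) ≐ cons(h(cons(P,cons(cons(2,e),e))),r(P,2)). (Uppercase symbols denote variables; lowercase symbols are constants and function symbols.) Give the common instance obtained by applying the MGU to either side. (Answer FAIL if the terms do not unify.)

FAIL

Decompose cons/2: h(cons(h(P),Y2)) ≐ h(cons(P,cons(cons(2,e),e))),  r(Q,2) ≐ r(P,2).
Decompose h/1: cons(h(P),Y2) ≐ cons(P,cons(cons(2,e),e)).
Decompose cons/2: h(P) ≐ P,  Y2 ≐ cons(cons(2,e),e).
Occurs check fails: P occurs in h(P); the equation P ≐ h(P) has no finite solution.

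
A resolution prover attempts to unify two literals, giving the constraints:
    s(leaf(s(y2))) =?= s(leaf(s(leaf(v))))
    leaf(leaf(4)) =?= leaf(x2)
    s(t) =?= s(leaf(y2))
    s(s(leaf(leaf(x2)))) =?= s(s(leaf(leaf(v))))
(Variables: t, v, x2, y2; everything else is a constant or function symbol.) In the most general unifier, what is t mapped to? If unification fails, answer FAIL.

leaf(leaf(leaf(4)))

Decompose s/1: leaf(s(y2)) =?= leaf(s(leaf(v))).
Decompose leaf/1: s(y2) =?= s(leaf(v)).
Decompose s/1: y2 =?= leaf(v).
Bind y2 := leaf(v); substituting into the one remaining equation that mentions y2 gives: s(t) =?= s(leaf(leaf(v))).
Decompose leaf/1: leaf(4) =?= x2.
Bind x2 := leaf(4); substituting into the one remaining equation that mentions x2 gives: s(s(leaf(leaf(leaf(4))))) =?= s(s(leaf(leaf(v)))).
Decompose s/1: t =?= leaf(leaf(v)).
Bind t := leaf(leaf(v)); no other remaining equation mentions t.
Decompose s/1: s(leaf(leaf(leaf(4)))) =?= s(leaf(leaf(v))).
Decompose s/1: leaf(leaf(leaf(4))) =?= leaf(leaf(v)).
Decompose leaf/1: leaf(leaf(4)) =?= leaf(v).
Decompose leaf/1: leaf(4) =?= v.
Bind v := leaf(4). Substituting into the earlier bindings gives y2 := leaf(leaf(4)), t := leaf(leaf(leaf(4))).
MGU = { y2 := leaf(leaf(4)), x2 := leaf(4), t := leaf(leaf(leaf(4))), v := leaf(4) }, so t := leaf(leaf(leaf(4))).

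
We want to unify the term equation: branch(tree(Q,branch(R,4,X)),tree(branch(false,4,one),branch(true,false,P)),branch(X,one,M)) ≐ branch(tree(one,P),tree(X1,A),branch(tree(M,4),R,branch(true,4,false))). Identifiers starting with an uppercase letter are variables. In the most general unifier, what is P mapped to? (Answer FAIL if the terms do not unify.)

Decompose branch/3: tree(Q,branch(R,4,X)) ≐ tree(one,P),  tree(branch(false,4,one),branch(true,false,P)) ≐ tree(X1,A),  branch(X,one,M) ≐ branch(tree(M,4),R,branch(true,4,false)).
Decompose tree/2: Q ≐ one,  branch(R,4,X) ≐ P.
Bind Q := one; no other remaining equation mentions Q.
Bind P := branch(R,4,X); substituting into the one remaining equation that mentions P gives: tree(branch(false,4,one),branch(true,false,branch(R,4,X))) ≐ tree(X1,A).
Decompose tree/2: branch(false,4,one) ≐ X1,  branch(true,false,branch(R,4,X)) ≐ A.
Bind X1 := branch(false,4,one); no other remaining equation mentions X1.
Bind A := branch(true,false,branch(R,4,X)); no other remaining equation mentions A.
Decompose branch/3: X ≐ tree(M,4),  one ≐ R,  M ≐ branch(true,4,false).
Bind X := tree(M,4); no other remaining equation mentions X. Substituting into the earlier bindings gives P := branch(R,4,tree(M,4)), A := branch(true,false,branch(R,4,tree(M,4))).
Bind R := one; no other remaining equation mentions R. Substituting into the earlier bindings gives P := branch(one,4,tree(M,4)), A := branch(true,false,branch(one,4,tree(M,4))).
Bind M := branch(true,4,false). Substituting into the earlier bindings gives P := branch(one,4,tree(branch(true,4,false),4)), A := branch(true,false,branch(one,4,tree(branch(true,4,false),4))), X := tree(branch(true,4,false),4).
MGU = { Q ↦ one, P ↦ branch(one,4,tree(branch(true,4,false),4)), X1 ↦ branch(false,4,one), A ↦ branch(true,false,branch(one,4,tree(branch(true,4,false),4))), X ↦ tree(branch(true,4,false),4), R ↦ one, M ↦ branch(true,4,false) }, so P ↦ branch(one,4,tree(branch(true,4,false),4)).

branch(one,4,tree(branch(true,4,false),4))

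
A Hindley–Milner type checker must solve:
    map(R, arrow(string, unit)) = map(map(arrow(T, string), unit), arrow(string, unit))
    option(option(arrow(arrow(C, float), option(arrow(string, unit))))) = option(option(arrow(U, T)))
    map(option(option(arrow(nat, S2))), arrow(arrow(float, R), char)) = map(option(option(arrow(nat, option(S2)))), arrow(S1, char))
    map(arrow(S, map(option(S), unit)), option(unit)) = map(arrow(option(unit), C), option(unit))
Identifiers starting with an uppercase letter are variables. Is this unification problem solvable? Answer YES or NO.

Decompose map/2: R = map(arrow(T, string), unit),  arrow(string, unit) = arrow(string, unit).
Bind R := map(arrow(T, string), unit); substituting into the one remaining equation that mentions R gives: map(option(option(arrow(nat, S2))), arrow(arrow(float, map(arrow(T, string), unit)), char)) = map(option(option(arrow(nat, option(S2)))), arrow(S1, char)).
Delete trivial equation arrow(string, unit) = arrow(string, unit).
Decompose option/1: option(arrow(arrow(C, float), option(arrow(string, unit)))) = option(arrow(U, T)).
Decompose option/1: arrow(arrow(C, float), option(arrow(string, unit))) = arrow(U, T).
Decompose arrow/2: arrow(C, float) = U,  option(arrow(string, unit)) = T.
Bind U := arrow(C, float); no other remaining equation mentions U.
Bind T := option(arrow(string, unit)); substituting into the one remaining equation that mentions T gives: map(option(option(arrow(nat, S2))), arrow(arrow(float, map(arrow(option(arrow(string, unit)), string), unit)), char)) = map(option(option(arrow(nat, option(S2)))), arrow(S1, char)). Substituting into the earlier binding gives R := map(arrow(option(arrow(string, unit)), string), unit).
Decompose map/2: option(option(arrow(nat, S2))) = option(option(arrow(nat, option(S2)))),  arrow(arrow(float, map(arrow(option(arrow(string, unit)), string), unit)), char) = arrow(S1, char).
Decompose option/1: option(arrow(nat, S2)) = option(arrow(nat, option(S2))).
Decompose option/1: arrow(nat, S2) = arrow(nat, option(S2)).
Decompose arrow/2: nat = nat,  S2 = option(S2).
Delete trivial equation nat = nat.
Occurs check fails: S2 occurs in option(S2); the equation S2 = option(S2) has no finite solution.

NO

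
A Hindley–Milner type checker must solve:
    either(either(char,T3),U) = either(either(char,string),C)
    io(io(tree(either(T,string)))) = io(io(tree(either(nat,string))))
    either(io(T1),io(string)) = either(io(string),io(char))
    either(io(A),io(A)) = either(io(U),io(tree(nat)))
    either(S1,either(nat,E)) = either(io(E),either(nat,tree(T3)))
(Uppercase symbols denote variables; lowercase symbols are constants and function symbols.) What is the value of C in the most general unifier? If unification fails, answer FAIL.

FAIL

Decompose either/2: either(char,T3) = either(char,string),  U = C.
Decompose either/2: char = char,  T3 = string.
Delete trivial equation char = char.
Bind T3 := string; substituting into the one remaining equation that mentions T3 gives: either(S1,either(nat,E)) = either(io(E),either(nat,tree(string))).
Bind U := C; substituting into the one remaining equation that mentions U gives: either(io(A),io(A)) = either(io(C),io(tree(nat))).
Decompose io/1: io(tree(either(T,string))) = io(tree(either(nat,string))).
Decompose io/1: tree(either(T,string)) = tree(either(nat,string)).
Decompose tree/1: either(T,string) = either(nat,string).
Decompose either/2: T = nat,  string = string.
Bind T := nat; no other remaining equation mentions T.
Delete trivial equation string = string.
Decompose either/2: io(T1) = io(string),  io(string) = io(char).
Decompose io/1: T1 = string.
Bind T1 := string; no other remaining equation mentions T1.
Decompose io/1: string = char.
Clash: constants string and char differ; no unifier exists.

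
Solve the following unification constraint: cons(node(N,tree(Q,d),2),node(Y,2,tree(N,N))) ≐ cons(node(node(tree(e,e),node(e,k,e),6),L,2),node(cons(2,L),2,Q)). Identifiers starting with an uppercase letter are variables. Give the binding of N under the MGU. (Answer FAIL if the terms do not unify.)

node(tree(e,e),node(e,k,e),6)

Decompose cons/2: node(N,tree(Q,d),2) ≐ node(node(tree(e,e),node(e,k,e),6),L,2),  node(Y,2,tree(N,N)) ≐ node(cons(2,L),2,Q).
Decompose node/3: N ≐ node(tree(e,e),node(e,k,e),6),  tree(Q,d) ≐ L,  2 ≐ 2.
Bind N := node(tree(e,e),node(e,k,e),6); substituting into the one remaining equation that mentions N gives: node(Y,2,tree(node(tree(e,e),node(e,k,e),6),node(tree(e,e),node(e,k,e),6))) ≐ node(cons(2,L),2,Q).
Bind L := tree(Q,d); substituting into the one remaining equation that mentions L gives: node(Y,2,tree(node(tree(e,e),node(e,k,e),6),node(tree(e,e),node(e,k,e),6))) ≐ node(cons(2,tree(Q,d)),2,Q).
Delete trivial equation 2 ≐ 2.
Decompose node/3: Y ≐ cons(2,tree(Q,d)),  2 ≐ 2,  tree(node(tree(e,e),node(e,k,e),6),node(tree(e,e),node(e,k,e),6)) ≐ Q.
Bind Y := cons(2,tree(Q,d)); no other remaining equation mentions Y.
Delete trivial equation 2 ≐ 2.
Bind Q := tree(node(tree(e,e),node(e,k,e),6),node(tree(e,e),node(e,k,e),6)). Substituting into the earlier bindings gives L := tree(tree(node(tree(e,e),node(e,k,e),6),node(tree(e,e),node(e,k,e),6)),d), Y := cons(2,tree(tree(node(tree(e,e),node(e,k,e),6),node(tree(e,e),node(e,k,e),6)),d)).
MGU = { N -> node(tree(e,e),node(e,k,e),6), L -> tree(tree(node(tree(e,e),node(e,k,e),6),node(tree(e,e),node(e,k,e),6)),d), Y -> cons(2,tree(tree(node(tree(e,e),node(e,k,e),6),node(tree(e,e),node(e,k,e),6)),d)), Q -> tree(node(tree(e,e),node(e,k,e),6),node(tree(e,e),node(e,k,e),6)) }, so N -> node(tree(e,e),node(e,k,e),6).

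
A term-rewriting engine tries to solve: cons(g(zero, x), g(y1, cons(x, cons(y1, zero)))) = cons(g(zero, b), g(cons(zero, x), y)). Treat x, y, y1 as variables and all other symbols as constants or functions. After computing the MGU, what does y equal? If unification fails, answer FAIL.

Decompose cons/2: g(zero, x) = g(zero, b),  g(y1, cons(x, cons(y1, zero))) = g(cons(zero, x), y).
Decompose g/2: zero = zero,  x = b.
Delete trivial equation zero = zero.
Bind x := b; substituting into the remaining equation gives: g(y1, cons(b, cons(y1, zero))) = g(cons(zero, b), y).
Decompose g/2: y1 = cons(zero, b),  cons(b, cons(y1, zero)) = y.
Bind y1 := cons(zero, b); substituting into the remaining equation gives: cons(b, cons(cons(zero, b), zero)) = y.
Bind y := cons(b, cons(cons(zero, b), zero)).
MGU = { x -> b, y1 -> cons(zero, b), y -> cons(b, cons(cons(zero, b), zero)) }, so y -> cons(b, cons(cons(zero, b), zero)).

cons(b, cons(cons(zero, b), zero))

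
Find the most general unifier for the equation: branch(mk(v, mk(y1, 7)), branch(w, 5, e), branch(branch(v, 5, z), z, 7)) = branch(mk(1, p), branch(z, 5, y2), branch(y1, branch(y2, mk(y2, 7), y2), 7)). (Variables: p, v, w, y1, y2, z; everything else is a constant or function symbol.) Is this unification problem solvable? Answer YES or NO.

YES

Decompose branch/3: mk(v, mk(y1, 7)) = mk(1, p),  branch(w, 5, e) = branch(z, 5, y2),  branch(branch(v, 5, z), z, 7) = branch(y1, branch(y2, mk(y2, 7), y2), 7).
Decompose mk/2: v = 1,  mk(y1, 7) = p.
Bind v := 1; substituting into the one remaining equation that mentions v gives: branch(branch(1, 5, z), z, 7) = branch(y1, branch(y2, mk(y2, 7), y2), 7).
Bind p := mk(y1, 7); no other remaining equation mentions p.
Decompose branch/3: w = z,  5 = 5,  e = y2.
Bind w := z; no other remaining equation mentions w.
Delete trivial equation 5 = 5.
Bind y2 := e; substituting into the remaining equation gives: branch(branch(1, 5, z), z, 7) = branch(y1, branch(e, mk(e, 7), e), 7).
Decompose branch/3: branch(1, 5, z) = y1,  z = branch(e, mk(e, 7), e),  7 = 7.
Bind y1 := branch(1, 5, z); no other remaining equation mentions y1. Substituting into the earlier binding gives p := mk(branch(1, 5, z), 7).
Bind z := branch(e, mk(e, 7), e); no other remaining equation mentions z. Substituting into the earlier bindings gives p := mk(branch(1, 5, branch(e, mk(e, 7), e)), 7), w := branch(e, mk(e, 7), e), y1 := branch(1, 5, branch(e, mk(e, 7), e)).
Delete trivial equation 7 = 7.
No equations remain and no clash or occurs-check failure arose, so a unifier exists.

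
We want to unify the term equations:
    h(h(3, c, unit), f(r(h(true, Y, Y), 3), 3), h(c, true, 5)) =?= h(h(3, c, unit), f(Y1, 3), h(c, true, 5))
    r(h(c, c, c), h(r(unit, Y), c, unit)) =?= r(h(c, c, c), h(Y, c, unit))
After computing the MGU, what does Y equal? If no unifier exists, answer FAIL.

Decompose h/3: h(3, c, unit) =?= h(3, c, unit),  f(r(h(true, Y, Y), 3), 3) =?= f(Y1, 3),  h(c, true, 5) =?= h(c, true, 5).
Delete trivial equation h(3, c, unit) =?= h(3, c, unit).
Decompose f/2: r(h(true, Y, Y), 3) =?= Y1,  3 =?= 3.
Bind Y1 := r(h(true, Y, Y), 3); no other remaining equation mentions Y1.
Delete trivial equation 3 =?= 3.
Delete trivial equation h(c, true, 5) =?= h(c, true, 5).
Decompose r/2: h(c, c, c) =?= h(c, c, c),  h(r(unit, Y), c, unit) =?= h(Y, c, unit).
Delete trivial equation h(c, c, c) =?= h(c, c, c).
Decompose h/3: r(unit, Y) =?= Y,  c =?= c,  unit =?= unit.
Occurs check fails: Y occurs in r(unit, Y); the equation Y =?= r(unit, Y) has no finite solution.

FAIL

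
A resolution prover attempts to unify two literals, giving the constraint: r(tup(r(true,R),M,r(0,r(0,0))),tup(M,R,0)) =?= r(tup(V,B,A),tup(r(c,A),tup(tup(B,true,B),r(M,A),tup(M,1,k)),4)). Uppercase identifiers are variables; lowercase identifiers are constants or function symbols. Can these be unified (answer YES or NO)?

NO

Decompose r/2: tup(r(true,R),M,r(0,r(0,0))) =?= tup(V,B,A),  tup(M,R,0) =?= tup(r(c,A),tup(tup(B,true,B),r(M,A),tup(M,1,k)),4).
Decompose tup/3: r(true,R) =?= V,  M =?= B,  r(0,r(0,0)) =?= A.
Bind V := r(true,R); no other remaining equation mentions V.
Bind M := B; substituting into the one remaining equation that mentions M gives: tup(B,R,0) =?= tup(r(c,A),tup(tup(B,true,B),r(B,A),tup(B,1,k)),4).
Bind A := r(0,r(0,0)); substituting into the remaining equation gives: tup(B,R,0) =?= tup(r(c,r(0,r(0,0))),tup(tup(B,true,B),r(B,r(0,r(0,0))),tup(B,1,k)),4).
Decompose tup/3: B =?= r(c,r(0,r(0,0))),  R =?= tup(tup(B,true,B),r(B,r(0,r(0,0))),tup(B,1,k)),  0 =?= 4.
Bind B := r(c,r(0,r(0,0))); substituting into the one remaining equation that mentions B gives: R =?= tup(tup(r(c,r(0,r(0,0))),true,r(c,r(0,r(0,0)))),r(r(c,r(0,r(0,0))),r(0,r(0,0))),tup(r(c,r(0,r(0,0))),1,k)). Substituting into the earlier binding gives M := r(c,r(0,r(0,0))).
Bind R := tup(tup(r(c,r(0,r(0,0))),true,r(c,r(0,r(0,0)))),r(r(c,r(0,r(0,0))),r(0,r(0,0))),tup(r(c,r(0,r(0,0))),1,k)); no other remaining equation mentions R. Substituting into the earlier binding gives V := r(true,tup(tup(r(c,r(0,r(0,0))),true,r(c,r(0,r(0,0)))),r(r(c,r(0,r(0,0))),r(0,r(0,0))),tup(r(c,r(0,r(0,0))),1,k))).
Clash: constants 0 and 4 differ; no unifier exists.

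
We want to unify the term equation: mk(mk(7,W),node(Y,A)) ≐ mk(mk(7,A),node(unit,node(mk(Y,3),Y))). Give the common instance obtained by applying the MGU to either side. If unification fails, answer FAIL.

mk(mk(7,node(mk(unit,3),unit)),node(unit,node(mk(unit,3),unit)))

Decompose mk/2: mk(7,W) ≐ mk(7,A),  node(Y,A) ≐ node(unit,node(mk(Y,3),Y)).
Decompose mk/2: 7 ≐ 7,  W ≐ A.
Delete trivial equation 7 ≐ 7.
Bind W := A; no other remaining equation mentions W.
Decompose node/2: Y ≐ unit,  A ≐ node(mk(Y,3),Y).
Bind Y := unit; substituting into the remaining equation gives: A ≐ node(mk(unit,3),unit).
Bind A := node(mk(unit,3),unit). Substituting into the earlier binding gives W := node(mk(unit,3),unit).
Applying the MGU to either side gives mk(mk(7,node(mk(unit,3),unit)),node(unit,node(mk(unit,3),unit))).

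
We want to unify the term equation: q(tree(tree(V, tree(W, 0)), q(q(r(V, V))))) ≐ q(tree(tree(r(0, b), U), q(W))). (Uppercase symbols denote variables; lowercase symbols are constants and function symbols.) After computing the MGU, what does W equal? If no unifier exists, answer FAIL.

q(r(r(0, b), r(0, b)))

Decompose q/1: tree(tree(V, tree(W, 0)), q(q(r(V, V)))) ≐ tree(tree(r(0, b), U), q(W)).
Decompose tree/2: tree(V, tree(W, 0)) ≐ tree(r(0, b), U),  q(q(r(V, V))) ≐ q(W).
Decompose tree/2: V ≐ r(0, b),  tree(W, 0) ≐ U.
Bind V := r(0, b); substituting into the one remaining equation that mentions V gives: q(q(r(r(0, b), r(0, b)))) ≐ q(W).
Bind U := tree(W, 0); no other remaining equation mentions U.
Decompose q/1: q(r(r(0, b), r(0, b))) ≐ W.
Bind W := q(r(r(0, b), r(0, b))). Substituting into the earlier binding gives U := tree(q(r(r(0, b), r(0, b))), 0).
MGU = { V := r(0, b), U := tree(q(r(r(0, b), r(0, b))), 0), W := q(r(r(0, b), r(0, b))) }, so W := q(r(r(0, b), r(0, b))).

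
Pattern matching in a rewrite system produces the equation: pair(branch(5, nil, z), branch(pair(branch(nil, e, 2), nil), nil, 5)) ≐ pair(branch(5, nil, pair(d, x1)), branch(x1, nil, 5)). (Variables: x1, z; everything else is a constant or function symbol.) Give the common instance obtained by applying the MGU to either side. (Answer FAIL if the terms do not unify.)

Decompose pair/2: branch(5, nil, z) ≐ branch(5, nil, pair(d, x1)),  branch(pair(branch(nil, e, 2), nil), nil, 5) ≐ branch(x1, nil, 5).
Decompose branch/3: 5 ≐ 5,  nil ≐ nil,  z ≐ pair(d, x1).
Delete trivial equation 5 ≐ 5.
Delete trivial equation nil ≐ nil.
Bind z := pair(d, x1); no other remaining equation mentions z.
Decompose branch/3: pair(branch(nil, e, 2), nil) ≐ x1,  nil ≐ nil,  5 ≐ 5.
Bind x1 := pair(branch(nil, e, 2), nil); no other remaining equation mentions x1. Substituting into the earlier binding gives z := pair(d, pair(branch(nil, e, 2), nil)).
Delete trivial equation nil ≐ nil.
Delete trivial equation 5 ≐ 5.
Applying the MGU to either side gives pair(branch(5, nil, pair(d, pair(branch(nil, e, 2), nil))), branch(pair(branch(nil, e, 2), nil), nil, 5)).

pair(branch(5, nil, pair(d, pair(branch(nil, e, 2), nil))), branch(pair(branch(nil, e, 2), nil), nil, 5))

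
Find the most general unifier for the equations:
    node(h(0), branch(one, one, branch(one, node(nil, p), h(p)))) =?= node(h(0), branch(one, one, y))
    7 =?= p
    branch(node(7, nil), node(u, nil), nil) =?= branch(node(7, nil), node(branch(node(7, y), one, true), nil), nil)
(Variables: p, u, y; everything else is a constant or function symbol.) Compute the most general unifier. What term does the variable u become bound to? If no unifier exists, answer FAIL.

branch(node(7, branch(one, node(nil, 7), h(7))), one, true)

Decompose node/2: h(0) =?= h(0),  branch(one, one, branch(one, node(nil, p), h(p))) =?= branch(one, one, y).
Delete trivial equation h(0) =?= h(0).
Decompose branch/3: one =?= one,  one =?= one,  branch(one, node(nil, p), h(p)) =?= y.
Delete trivial equation one =?= one.
Delete trivial equation one =?= one.
Bind y := branch(one, node(nil, p), h(p)); substituting into the one remaining equation that mentions y gives: branch(node(7, nil), node(u, nil), nil) =?= branch(node(7, nil), node(branch(node(7, branch(one, node(nil, p), h(p))), one, true), nil), nil).
Bind p := 7; substituting into the remaining equation gives: branch(node(7, nil), node(u, nil), nil) =?= branch(node(7, nil), node(branch(node(7, branch(one, node(nil, 7), h(7))), one, true), nil), nil). Substituting into the earlier binding gives y := branch(one, node(nil, 7), h(7)).
Decompose branch/3: node(7, nil) =?= node(7, nil),  node(u, nil) =?= node(branch(node(7, branch(one, node(nil, 7), h(7))), one, true), nil),  nil =?= nil.
Delete trivial equation node(7, nil) =?= node(7, nil).
Decompose node/2: u =?= branch(node(7, branch(one, node(nil, 7), h(7))), one, true),  nil =?= nil.
Bind u := branch(node(7, branch(one, node(nil, 7), h(7))), one, true); no other remaining equation mentions u.
Delete trivial equation nil =?= nil.
Delete trivial equation nil =?= nil.
MGU = { y ↦ branch(one, node(nil, 7), h(7)), p ↦ 7, u ↦ branch(node(7, branch(one, node(nil, 7), h(7))), one, true) }, so u ↦ branch(node(7, branch(one, node(nil, 7), h(7))), one, true).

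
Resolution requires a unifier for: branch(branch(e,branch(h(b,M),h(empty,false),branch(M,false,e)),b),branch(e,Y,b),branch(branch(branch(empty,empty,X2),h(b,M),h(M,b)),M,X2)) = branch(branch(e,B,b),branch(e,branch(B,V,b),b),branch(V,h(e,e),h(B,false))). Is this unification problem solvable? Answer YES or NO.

YES

Decompose branch/3: branch(e,branch(h(b,M),h(empty,false),branch(M,false,e)),b) = branch(e,B,b),  branch(e,Y,b) = branch(e,branch(B,V,b),b),  branch(branch(branch(empty,empty,X2),h(b,M),h(M,b)),M,X2) = branch(V,h(e,e),h(B,false)).
Decompose branch/3: e = e,  branch(h(b,M),h(empty,false),branch(M,false,e)) = B,  b = b.
Delete trivial equation e = e.
Bind B := branch(h(b,M),h(empty,false),branch(M,false,e)); substituting into the 2 remaining equations that mention B gives: branch(e,Y,b) = branch(e,branch(branch(h(b,M),h(empty,false),branch(M,false,e)),V,b),b),  branch(branch(branch(empty,empty,X2),h(b,M),h(M,b)),M,X2) = branch(V,h(e,e),h(branch(h(b,M),h(empty,false),branch(M,false,e)),false)).
Delete trivial equation b = b.
Decompose branch/3: e = e,  Y = branch(branch(h(b,M),h(empty,false),branch(M,false,e)),V,b),  b = b.
Delete trivial equation e = e.
Bind Y := branch(branch(h(b,M),h(empty,false),branch(M,false,e)),V,b); no other remaining equation mentions Y.
Delete trivial equation b = b.
Decompose branch/3: branch(branch(empty,empty,X2),h(b,M),h(M,b)) = V,  M = h(e,e),  X2 = h(branch(h(b,M),h(empty,false),branch(M,false,e)),false).
Bind V := branch(branch(empty,empty,X2),h(b,M),h(M,b)); no other remaining equation mentions V. Substituting into the earlier binding gives Y := branch(branch(h(b,M),h(empty,false),branch(M,false,e)),branch(branch(empty,empty,X2),h(b,M),h(M,b)),b).
Bind M := h(e,e); substituting into the remaining equation gives: X2 = h(branch(h(b,h(e,e)),h(empty,false),branch(h(e,e),false,e)),false). Substituting into the earlier bindings gives B := branch(h(b,h(e,e)),h(empty,false),branch(h(e,e),false,e)), Y := branch(branch(h(b,h(e,e)),h(empty,false),branch(h(e,e),false,e)),branch(branch(empty,empty,X2),h(b,h(e,e)),h(h(e,e),b)),b), V := branch(branch(empty,empty,X2),h(b,h(e,e)),h(h(e,e),b)).
Bind X2 := h(branch(h(b,h(e,e)),h(empty,false),branch(h(e,e),false,e)),false). Substituting into the earlier bindings gives Y := branch(branch(h(b,h(e,e)),h(empty,false),branch(h(e,e),false,e)),branch(branch(empty,empty,h(branch(h(b,h(e,e)),h(empty,false),branch(h(e,e),false,e)),false)),h(b,h(e,e)),h(h(e,e),b)),b), V := branch(branch(empty,empty,h(branch(h(b,h(e,e)),h(empty,false),branch(h(e,e),false,e)),false)),h(b,h(e,e)),h(h(e,e),b)).
No equations remain and no clash or occurs-check failure arose, so a unifier exists.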